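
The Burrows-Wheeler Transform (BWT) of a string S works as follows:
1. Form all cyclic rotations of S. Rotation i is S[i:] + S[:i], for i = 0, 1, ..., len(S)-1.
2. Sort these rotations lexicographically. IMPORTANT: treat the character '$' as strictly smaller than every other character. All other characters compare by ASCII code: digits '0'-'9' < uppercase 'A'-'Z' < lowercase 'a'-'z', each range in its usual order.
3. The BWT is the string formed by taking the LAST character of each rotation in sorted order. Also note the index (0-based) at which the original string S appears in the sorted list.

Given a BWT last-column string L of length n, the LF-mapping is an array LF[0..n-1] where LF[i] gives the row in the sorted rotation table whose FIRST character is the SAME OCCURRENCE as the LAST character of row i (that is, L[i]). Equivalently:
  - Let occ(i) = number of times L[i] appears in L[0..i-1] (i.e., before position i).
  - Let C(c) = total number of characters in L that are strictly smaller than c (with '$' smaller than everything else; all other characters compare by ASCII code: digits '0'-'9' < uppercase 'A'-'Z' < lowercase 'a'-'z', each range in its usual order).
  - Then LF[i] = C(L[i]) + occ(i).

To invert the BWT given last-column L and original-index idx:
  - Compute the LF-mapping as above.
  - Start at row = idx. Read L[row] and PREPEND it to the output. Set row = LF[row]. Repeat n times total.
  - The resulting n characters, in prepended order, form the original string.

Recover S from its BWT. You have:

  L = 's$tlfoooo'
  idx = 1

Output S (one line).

LF mapping: 7 0 8 2 1 3 4 5 6
Walk LF starting at row 1, prepending L[row]:
  step 1: row=1, L[1]='$', prepend. Next row=LF[1]=0
  step 2: row=0, L[0]='s', prepend. Next row=LF[0]=7
  step 3: row=7, L[7]='o', prepend. Next row=LF[7]=5
  step 4: row=5, L[5]='o', prepend. Next row=LF[5]=3
  step 5: row=3, L[3]='l', prepend. Next row=LF[3]=2
  step 6: row=2, L[2]='t', prepend. Next row=LF[2]=8
  step 7: row=8, L[8]='o', prepend. Next row=LF[8]=6
  step 8: row=6, L[6]='o', prepend. Next row=LF[6]=4
  step 9: row=4, L[4]='f', prepend. Next row=LF[4]=1
Reversed output: footloos$

Answer: footloos$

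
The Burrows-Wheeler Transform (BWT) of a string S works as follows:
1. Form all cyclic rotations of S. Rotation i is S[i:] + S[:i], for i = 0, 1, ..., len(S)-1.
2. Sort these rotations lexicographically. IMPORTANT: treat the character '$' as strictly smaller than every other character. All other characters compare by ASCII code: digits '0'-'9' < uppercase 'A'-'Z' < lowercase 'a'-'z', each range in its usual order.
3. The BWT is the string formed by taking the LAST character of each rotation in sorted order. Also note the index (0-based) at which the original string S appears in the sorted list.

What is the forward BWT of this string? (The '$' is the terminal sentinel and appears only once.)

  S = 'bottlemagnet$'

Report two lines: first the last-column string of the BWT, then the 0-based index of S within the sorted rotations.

All 13 rotations (rotation i = S[i:]+S[:i]):
  rot[0] = bottlemagnet$
  rot[1] = ottlemagnet$b
  rot[2] = ttlemagnet$bo
  rot[3] = tlemagnet$bot
  rot[4] = lemagnet$bott
  rot[5] = emagnet$bottl
  rot[6] = magnet$bottle
  rot[7] = agnet$bottlem
  rot[8] = gnet$bottlema
  rot[9] = net$bottlemag
  rot[10] = et$bottlemagn
  rot[11] = t$bottlemagne
  rot[12] = $bottlemagnet
Sorted (with $ < everything):
  sorted[0] = $bottlemagnet  (last char: 't')
  sorted[1] = agnet$bottlem  (last char: 'm')
  sorted[2] = bottlemagnet$  (last char: '$')
  sorted[3] = emagnet$bottl  (last char: 'l')
  sorted[4] = et$bottlemagn  (last char: 'n')
  sorted[5] = gnet$bottlema  (last char: 'a')
  sorted[6] = lemagnet$bott  (last char: 't')
  sorted[7] = magnet$bottle  (last char: 'e')
  sorted[8] = net$bottlemag  (last char: 'g')
  sorted[9] = ottlemagnet$b  (last char: 'b')
  sorted[10] = t$bottlemagne  (last char: 'e')
  sorted[11] = tlemagnet$bot  (last char: 't')
  sorted[12] = ttlemagnet$bo  (last char: 'o')
Last column: tm$lnategbeto
Original string S is at sorted index 2

Answer: tm$lnategbeto
2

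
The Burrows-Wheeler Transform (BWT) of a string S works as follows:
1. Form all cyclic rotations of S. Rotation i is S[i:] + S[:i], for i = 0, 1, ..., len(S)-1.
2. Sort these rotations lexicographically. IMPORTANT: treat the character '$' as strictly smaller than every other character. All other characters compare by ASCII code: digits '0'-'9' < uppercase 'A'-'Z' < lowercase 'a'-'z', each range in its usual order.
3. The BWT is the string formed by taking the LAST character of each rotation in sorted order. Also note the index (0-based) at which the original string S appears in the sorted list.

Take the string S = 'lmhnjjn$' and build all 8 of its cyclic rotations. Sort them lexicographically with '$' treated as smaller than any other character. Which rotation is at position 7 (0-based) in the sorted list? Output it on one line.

All 8 rotations (rotation i = S[i:]+S[:i]):
  rot[0] = lmhnjjn$
  rot[1] = mhnjjn$l
  rot[2] = hnjjn$lm
  rot[3] = njjn$lmh
  rot[4] = jjn$lmhn
  rot[5] = jn$lmhnj
  rot[6] = n$lmhnjj
  rot[7] = $lmhnjjn
Sorted (with $ < everything):
  sorted[0] = $lmhnjjn
  sorted[1] = hnjjn$lm
  sorted[2] = jjn$lmhn
  sorted[3] = jn$lmhnj
  sorted[4] = lmhnjjn$
  sorted[5] = mhnjjn$l
  sorted[6] = n$lmhnjj
  sorted[7] = njjn$lmh
sorted[7] = njjn$lmh

Answer: njjn$lmh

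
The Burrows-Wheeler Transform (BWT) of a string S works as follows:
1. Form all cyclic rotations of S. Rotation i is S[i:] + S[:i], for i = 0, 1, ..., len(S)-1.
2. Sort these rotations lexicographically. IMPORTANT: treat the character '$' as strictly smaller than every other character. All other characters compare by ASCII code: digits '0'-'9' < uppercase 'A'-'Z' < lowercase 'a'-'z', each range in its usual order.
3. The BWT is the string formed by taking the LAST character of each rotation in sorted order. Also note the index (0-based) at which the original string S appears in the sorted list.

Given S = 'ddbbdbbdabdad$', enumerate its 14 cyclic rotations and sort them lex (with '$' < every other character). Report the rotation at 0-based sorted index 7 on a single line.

All 14 rotations (rotation i = S[i:]+S[:i]):
  rot[0] = ddbbdbbdabdad$
  rot[1] = dbbdbbdabdad$d
  rot[2] = bbdbbdabdad$dd
  rot[3] = bdbbdabdad$ddb
  rot[4] = dbbdabdad$ddbb
  rot[5] = bbdabdad$ddbbd
  rot[6] = bdabdad$ddbbdb
  rot[7] = dabdad$ddbbdbb
  rot[8] = abdad$ddbbdbbd
  rot[9] = bdad$ddbbdbbda
  rot[10] = dad$ddbbdbbdab
  rot[11] = ad$ddbbdbbdabd
  rot[12] = d$ddbbdbbdabda
  rot[13] = $ddbbdbbdabdad
Sorted (with $ < everything):
  sorted[0] = $ddbbdbbdabdad
  sorted[1] = abdad$ddbbdbbd
  sorted[2] = ad$ddbbdbbdabd
  sorted[3] = bbdabdad$ddbbd
  sorted[4] = bbdbbdabdad$dd
  sorted[5] = bdabdad$ddbbdb
  sorted[6] = bdad$ddbbdbbda
  sorted[7] = bdbbdabdad$ddb
  sorted[8] = d$ddbbdbbdabda
  sorted[9] = dabdad$ddbbdbb
  sorted[10] = dad$ddbbdbbdab
  sorted[11] = dbbdabdad$ddbb
  sorted[12] = dbbdbbdabdad$d
  sorted[13] = ddbbdbbdabdad$
sorted[7] = bdbbdabdad$ddb

Answer: bdbbdabdad$ddb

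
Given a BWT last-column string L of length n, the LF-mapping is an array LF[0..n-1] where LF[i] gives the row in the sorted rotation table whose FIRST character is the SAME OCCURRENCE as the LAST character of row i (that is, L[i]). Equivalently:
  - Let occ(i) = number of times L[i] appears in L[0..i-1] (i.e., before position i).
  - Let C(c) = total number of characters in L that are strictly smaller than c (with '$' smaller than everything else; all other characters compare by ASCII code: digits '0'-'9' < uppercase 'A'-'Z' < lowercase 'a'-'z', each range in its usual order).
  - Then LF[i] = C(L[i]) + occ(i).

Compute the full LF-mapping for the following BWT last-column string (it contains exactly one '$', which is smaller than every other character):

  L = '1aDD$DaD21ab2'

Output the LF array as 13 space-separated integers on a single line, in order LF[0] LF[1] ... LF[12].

Char counts: '$':1, '1':2, '2':2, 'D':4, 'a':3, 'b':1
C (first-col start): C('$')=0, C('1')=1, C('2')=3, C('D')=5, C('a')=9, C('b')=12
L[0]='1': occ=0, LF[0]=C('1')+0=1+0=1
L[1]='a': occ=0, LF[1]=C('a')+0=9+0=9
L[2]='D': occ=0, LF[2]=C('D')+0=5+0=5
L[3]='D': occ=1, LF[3]=C('D')+1=5+1=6
L[4]='$': occ=0, LF[4]=C('$')+0=0+0=0
L[5]='D': occ=2, LF[5]=C('D')+2=5+2=7
L[6]='a': occ=1, LF[6]=C('a')+1=9+1=10
L[7]='D': occ=3, LF[7]=C('D')+3=5+3=8
L[8]='2': occ=0, LF[8]=C('2')+0=3+0=3
L[9]='1': occ=1, LF[9]=C('1')+1=1+1=2
L[10]='a': occ=2, LF[10]=C('a')+2=9+2=11
L[11]='b': occ=0, LF[11]=C('b')+0=12+0=12
L[12]='2': occ=1, LF[12]=C('2')+1=3+1=4

Answer: 1 9 5 6 0 7 10 8 3 2 11 12 4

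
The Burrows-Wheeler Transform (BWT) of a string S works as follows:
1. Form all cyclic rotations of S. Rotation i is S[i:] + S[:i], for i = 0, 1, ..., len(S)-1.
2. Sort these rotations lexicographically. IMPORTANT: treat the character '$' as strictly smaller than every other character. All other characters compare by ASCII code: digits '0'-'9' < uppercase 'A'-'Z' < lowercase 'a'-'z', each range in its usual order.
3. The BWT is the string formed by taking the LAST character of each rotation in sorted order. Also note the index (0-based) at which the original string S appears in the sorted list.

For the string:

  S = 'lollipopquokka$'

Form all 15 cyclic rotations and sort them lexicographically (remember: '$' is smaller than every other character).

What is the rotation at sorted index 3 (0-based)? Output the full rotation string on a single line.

Answer: ka$lollipopquok

Derivation:
All 15 rotations (rotation i = S[i:]+S[:i]):
  rot[0] = lollipopquokka$
  rot[1] = ollipopquokka$l
  rot[2] = llipopquokka$lo
  rot[3] = lipopquokka$lol
  rot[4] = ipopquokka$loll
  rot[5] = popquokka$lolli
  rot[6] = opquokka$lollip
  rot[7] = pquokka$lollipo
  rot[8] = quokka$lollipop
  rot[9] = uokka$lollipopq
  rot[10] = okka$lollipopqu
  rot[11] = kka$lollipopquo
  rot[12] = ka$lollipopquok
  rot[13] = a$lollipopquokk
  rot[14] = $lollipopquokka
Sorted (with $ < everything):
  sorted[0] = $lollipopquokka
  sorted[1] = a$lollipopquokk
  sorted[2] = ipopquokka$loll
  sorted[3] = ka$lollipopquok
  sorted[4] = kka$lollipopquo
  sorted[5] = lipopquokka$lol
  sorted[6] = llipopquokka$lo
  sorted[7] = lollipopquokka$
  sorted[8] = okka$lollipopqu
  sorted[9] = ollipopquokka$l
  sorted[10] = opquokka$lollip
  sorted[11] = popquokka$lolli
  sorted[12] = pquokka$lollipo
  sorted[13] = quokka$lollipop
  sorted[14] = uokka$lollipopq
sorted[3] = ka$lollipopquok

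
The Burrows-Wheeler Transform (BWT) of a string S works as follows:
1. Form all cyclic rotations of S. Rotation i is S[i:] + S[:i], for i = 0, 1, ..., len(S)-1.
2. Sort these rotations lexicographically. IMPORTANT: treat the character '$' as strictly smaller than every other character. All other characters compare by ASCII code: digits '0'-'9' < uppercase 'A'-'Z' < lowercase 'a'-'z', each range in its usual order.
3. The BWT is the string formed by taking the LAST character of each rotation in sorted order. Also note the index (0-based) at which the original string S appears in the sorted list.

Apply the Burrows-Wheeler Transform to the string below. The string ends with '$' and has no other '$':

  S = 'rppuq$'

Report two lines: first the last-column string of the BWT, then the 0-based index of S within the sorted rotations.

All 6 rotations (rotation i = S[i:]+S[:i]):
  rot[0] = rppuq$
  rot[1] = ppuq$r
  rot[2] = puq$rp
  rot[3] = uq$rpp
  rot[4] = q$rppu
  rot[5] = $rppuq
Sorted (with $ < everything):
  sorted[0] = $rppuq  (last char: 'q')
  sorted[1] = ppuq$r  (last char: 'r')
  sorted[2] = puq$rp  (last char: 'p')
  sorted[3] = q$rppu  (last char: 'u')
  sorted[4] = rppuq$  (last char: '$')
  sorted[5] = uq$rpp  (last char: 'p')
Last column: qrpu$p
Original string S is at sorted index 4

Answer: qrpu$p
4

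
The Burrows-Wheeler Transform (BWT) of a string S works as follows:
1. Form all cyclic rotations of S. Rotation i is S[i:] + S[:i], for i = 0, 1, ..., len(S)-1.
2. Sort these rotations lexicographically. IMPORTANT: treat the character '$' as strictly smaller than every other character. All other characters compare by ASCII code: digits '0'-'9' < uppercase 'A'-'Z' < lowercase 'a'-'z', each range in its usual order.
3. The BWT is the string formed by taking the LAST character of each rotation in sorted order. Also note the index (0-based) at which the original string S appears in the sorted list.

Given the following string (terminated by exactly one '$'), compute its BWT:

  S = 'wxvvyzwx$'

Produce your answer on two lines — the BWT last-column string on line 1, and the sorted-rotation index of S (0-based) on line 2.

All 9 rotations (rotation i = S[i:]+S[:i]):
  rot[0] = wxvvyzwx$
  rot[1] = xvvyzwx$w
  rot[2] = vvyzwx$wx
  rot[3] = vyzwx$wxv
  rot[4] = yzwx$wxvv
  rot[5] = zwx$wxvvy
  rot[6] = wx$wxvvyz
  rot[7] = x$wxvvyzw
  rot[8] = $wxvvyzwx
Sorted (with $ < everything):
  sorted[0] = $wxvvyzwx  (last char: 'x')
  sorted[1] = vvyzwx$wx  (last char: 'x')
  sorted[2] = vyzwx$wxv  (last char: 'v')
  sorted[3] = wx$wxvvyz  (last char: 'z')
  sorted[4] = wxvvyzwx$  (last char: '$')
  sorted[5] = x$wxvvyzw  (last char: 'w')
  sorted[6] = xvvyzwx$w  (last char: 'w')
  sorted[7] = yzwx$wxvv  (last char: 'v')
  sorted[8] = zwx$wxvvy  (last char: 'y')
Last column: xxvz$wwvy
Original string S is at sorted index 4

Answer: xxvz$wwvy
4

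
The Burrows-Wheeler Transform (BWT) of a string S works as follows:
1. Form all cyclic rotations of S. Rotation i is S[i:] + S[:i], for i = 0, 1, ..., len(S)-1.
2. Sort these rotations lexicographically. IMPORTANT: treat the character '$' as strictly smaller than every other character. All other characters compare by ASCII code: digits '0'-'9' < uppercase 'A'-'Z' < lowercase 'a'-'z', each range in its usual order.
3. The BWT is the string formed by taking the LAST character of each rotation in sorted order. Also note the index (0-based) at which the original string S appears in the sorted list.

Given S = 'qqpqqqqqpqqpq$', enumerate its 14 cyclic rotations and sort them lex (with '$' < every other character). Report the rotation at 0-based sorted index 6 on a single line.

All 14 rotations (rotation i = S[i:]+S[:i]):
  rot[0] = qqpqqqqqpqqpq$
  rot[1] = qpqqqqqpqqpq$q
  rot[2] = pqqqqqpqqpq$qq
  rot[3] = qqqqqpqqpq$qqp
  rot[4] = qqqqpqqpq$qqpq
  rot[5] = qqqpqqpq$qqpqq
  rot[6] = qqpqqpq$qqpqqq
  rot[7] = qpqqpq$qqpqqqq
  rot[8] = pqqpq$qqpqqqqq
  rot[9] = qqpq$qqpqqqqqp
  rot[10] = qpq$qqpqqqqqpq
  rot[11] = pq$qqpqqqqqpqq
  rot[12] = q$qqpqqqqqpqqp
  rot[13] = $qqpqqqqqpqqpq
Sorted (with $ < everything):
  sorted[0] = $qqpqqqqqpqqpq
  sorted[1] = pq$qqpqqqqqpqq
  sorted[2] = pqqpq$qqpqqqqq
  sorted[3] = pqqqqqpqqpq$qq
  sorted[4] = q$qqpqqqqqpqqp
  sorted[5] = qpq$qqpqqqqqpq
  sorted[6] = qpqqpq$qqpqqqq
  sorted[7] = qpqqqqqpqqpq$q
  sorted[8] = qqpq$qqpqqqqqp
  sorted[9] = qqpqqpq$qqpqqq
  sorted[10] = qqpqqqqqpqqpq$
  sorted[11] = qqqpqqpq$qqpqq
  sorted[12] = qqqqpqqpq$qqpq
  sorted[13] = qqqqqpqqpq$qqp
sorted[6] = qpqqpq$qqpqqqq

Answer: qpqqpq$qqpqqqq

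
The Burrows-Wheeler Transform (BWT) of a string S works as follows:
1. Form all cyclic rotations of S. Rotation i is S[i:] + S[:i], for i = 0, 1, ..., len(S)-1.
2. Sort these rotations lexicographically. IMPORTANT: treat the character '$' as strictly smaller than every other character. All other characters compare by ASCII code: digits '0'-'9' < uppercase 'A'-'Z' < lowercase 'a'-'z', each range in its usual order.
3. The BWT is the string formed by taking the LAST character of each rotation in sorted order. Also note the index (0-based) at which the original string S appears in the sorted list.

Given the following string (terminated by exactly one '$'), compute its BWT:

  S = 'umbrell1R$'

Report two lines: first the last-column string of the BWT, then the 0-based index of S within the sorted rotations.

Answer: Rl1mrleub$
9

Derivation:
All 10 rotations (rotation i = S[i:]+S[:i]):
  rot[0] = umbrell1R$
  rot[1] = mbrell1R$u
  rot[2] = brell1R$um
  rot[3] = rell1R$umb
  rot[4] = ell1R$umbr
  rot[5] = ll1R$umbre
  rot[6] = l1R$umbrel
  rot[7] = 1R$umbrell
  rot[8] = R$umbrell1
  rot[9] = $umbrell1R
Sorted (with $ < everything):
  sorted[0] = $umbrell1R  (last char: 'R')
  sorted[1] = 1R$umbrell  (last char: 'l')
  sorted[2] = R$umbrell1  (last char: '1')
  sorted[3] = brell1R$um  (last char: 'm')
  sorted[4] = ell1R$umbr  (last char: 'r')
  sorted[5] = l1R$umbrel  (last char: 'l')
  sorted[6] = ll1R$umbre  (last char: 'e')
  sorted[7] = mbrell1R$u  (last char: 'u')
  sorted[8] = rell1R$umb  (last char: 'b')
  sorted[9] = umbrell1R$  (last char: '$')
Last column: Rl1mrleub$
Original string S is at sorted index 9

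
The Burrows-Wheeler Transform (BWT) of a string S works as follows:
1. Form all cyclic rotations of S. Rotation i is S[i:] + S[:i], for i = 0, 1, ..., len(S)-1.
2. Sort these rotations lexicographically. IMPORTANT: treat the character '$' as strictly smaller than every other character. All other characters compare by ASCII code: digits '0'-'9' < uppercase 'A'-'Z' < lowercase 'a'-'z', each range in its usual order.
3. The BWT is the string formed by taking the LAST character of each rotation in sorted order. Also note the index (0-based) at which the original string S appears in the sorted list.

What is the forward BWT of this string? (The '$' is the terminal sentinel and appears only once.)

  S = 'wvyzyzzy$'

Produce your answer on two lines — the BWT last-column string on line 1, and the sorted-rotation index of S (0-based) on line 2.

Answer: yw$zvzzyy
2

Derivation:
All 9 rotations (rotation i = S[i:]+S[:i]):
  rot[0] = wvyzyzzy$
  rot[1] = vyzyzzy$w
  rot[2] = yzyzzy$wv
  rot[3] = zyzzy$wvy
  rot[4] = yzzy$wvyz
  rot[5] = zzy$wvyzy
  rot[6] = zy$wvyzyz
  rot[7] = y$wvyzyzz
  rot[8] = $wvyzyzzy
Sorted (with $ < everything):
  sorted[0] = $wvyzyzzy  (last char: 'y')
  sorted[1] = vyzyzzy$w  (last char: 'w')
  sorted[2] = wvyzyzzy$  (last char: '$')
  sorted[3] = y$wvyzyzz  (last char: 'z')
  sorted[4] = yzyzzy$wv  (last char: 'v')
  sorted[5] = yzzy$wvyz  (last char: 'z')
  sorted[6] = zy$wvyzyz  (last char: 'z')
  sorted[7] = zyzzy$wvy  (last char: 'y')
  sorted[8] = zzy$wvyzy  (last char: 'y')
Last column: yw$zvzzyy
Original string S is at sorted index 2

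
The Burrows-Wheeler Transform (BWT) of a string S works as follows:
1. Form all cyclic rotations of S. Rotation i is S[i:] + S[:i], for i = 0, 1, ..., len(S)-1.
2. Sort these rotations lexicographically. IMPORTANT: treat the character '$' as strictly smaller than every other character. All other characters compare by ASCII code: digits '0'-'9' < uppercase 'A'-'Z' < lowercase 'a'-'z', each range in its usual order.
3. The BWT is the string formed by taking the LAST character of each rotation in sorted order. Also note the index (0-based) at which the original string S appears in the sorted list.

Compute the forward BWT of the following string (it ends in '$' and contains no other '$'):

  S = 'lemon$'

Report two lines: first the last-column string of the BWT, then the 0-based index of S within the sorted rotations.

Answer: nl$eom
2

Derivation:
All 6 rotations (rotation i = S[i:]+S[:i]):
  rot[0] = lemon$
  rot[1] = emon$l
  rot[2] = mon$le
  rot[3] = on$lem
  rot[4] = n$lemo
  rot[5] = $lemon
Sorted (with $ < everything):
  sorted[0] = $lemon  (last char: 'n')
  sorted[1] = emon$l  (last char: 'l')
  sorted[2] = lemon$  (last char: '$')
  sorted[3] = mon$le  (last char: 'e')
  sorted[4] = n$lemo  (last char: 'o')
  sorted[5] = on$lem  (last char: 'm')
Last column: nl$eom
Original string S is at sorted index 2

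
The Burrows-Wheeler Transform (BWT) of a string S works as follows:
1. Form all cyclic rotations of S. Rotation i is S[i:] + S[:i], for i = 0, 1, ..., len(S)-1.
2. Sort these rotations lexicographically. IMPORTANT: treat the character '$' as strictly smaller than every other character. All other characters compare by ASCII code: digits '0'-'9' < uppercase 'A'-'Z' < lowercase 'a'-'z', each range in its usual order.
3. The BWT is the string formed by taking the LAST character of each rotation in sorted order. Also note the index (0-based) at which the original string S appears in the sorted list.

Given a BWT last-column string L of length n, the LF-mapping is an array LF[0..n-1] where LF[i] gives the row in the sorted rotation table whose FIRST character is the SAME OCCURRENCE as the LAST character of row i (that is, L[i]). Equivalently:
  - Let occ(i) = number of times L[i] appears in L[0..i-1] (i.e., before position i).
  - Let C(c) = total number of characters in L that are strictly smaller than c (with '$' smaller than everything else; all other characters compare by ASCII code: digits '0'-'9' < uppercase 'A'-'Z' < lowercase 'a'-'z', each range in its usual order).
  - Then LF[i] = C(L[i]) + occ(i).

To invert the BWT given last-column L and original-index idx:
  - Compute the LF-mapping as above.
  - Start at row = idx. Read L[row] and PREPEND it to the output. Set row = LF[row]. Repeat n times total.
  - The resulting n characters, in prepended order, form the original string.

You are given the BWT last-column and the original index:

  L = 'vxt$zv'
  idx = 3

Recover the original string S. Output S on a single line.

Answer: vzxtv$

Derivation:
LF mapping: 2 4 1 0 5 3
Walk LF starting at row 3, prepending L[row]:
  step 1: row=3, L[3]='$', prepend. Next row=LF[3]=0
  step 2: row=0, L[0]='v', prepend. Next row=LF[0]=2
  step 3: row=2, L[2]='t', prepend. Next row=LF[2]=1
  step 4: row=1, L[1]='x', prepend. Next row=LF[1]=4
  step 5: row=4, L[4]='z', prepend. Next row=LF[4]=5
  step 6: row=5, L[5]='v', prepend. Next row=LF[5]=3
Reversed output: vzxtv$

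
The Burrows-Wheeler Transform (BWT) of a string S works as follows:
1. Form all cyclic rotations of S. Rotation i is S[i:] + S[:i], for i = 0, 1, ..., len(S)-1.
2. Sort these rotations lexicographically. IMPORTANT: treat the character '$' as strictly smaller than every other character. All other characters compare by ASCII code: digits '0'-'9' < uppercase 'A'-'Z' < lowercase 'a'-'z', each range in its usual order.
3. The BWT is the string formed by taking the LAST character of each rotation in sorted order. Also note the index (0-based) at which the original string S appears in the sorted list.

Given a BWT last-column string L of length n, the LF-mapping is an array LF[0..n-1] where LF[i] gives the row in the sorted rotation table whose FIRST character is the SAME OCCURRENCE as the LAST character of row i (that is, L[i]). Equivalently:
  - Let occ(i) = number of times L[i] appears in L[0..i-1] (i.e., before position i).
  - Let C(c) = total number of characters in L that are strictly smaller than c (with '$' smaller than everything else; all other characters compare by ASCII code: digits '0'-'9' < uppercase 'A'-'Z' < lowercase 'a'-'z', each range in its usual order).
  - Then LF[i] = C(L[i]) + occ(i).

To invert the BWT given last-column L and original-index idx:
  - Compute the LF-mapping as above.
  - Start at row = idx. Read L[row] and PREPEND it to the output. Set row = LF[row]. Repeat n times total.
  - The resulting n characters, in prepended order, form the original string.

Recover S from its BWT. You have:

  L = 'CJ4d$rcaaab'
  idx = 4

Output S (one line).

LF mapping: 2 3 1 9 0 10 8 4 5 6 7
Walk LF starting at row 4, prepending L[row]:
  step 1: row=4, L[4]='$', prepend. Next row=LF[4]=0
  step 2: row=0, L[0]='C', prepend. Next row=LF[0]=2
  step 3: row=2, L[2]='4', prepend. Next row=LF[2]=1
  step 4: row=1, L[1]='J', prepend. Next row=LF[1]=3
  step 5: row=3, L[3]='d', prepend. Next row=LF[3]=9
  step 6: row=9, L[9]='a', prepend. Next row=LF[9]=6
  step 7: row=6, L[6]='c', prepend. Next row=LF[6]=8
  step 8: row=8, L[8]='a', prepend. Next row=LF[8]=5
  step 9: row=5, L[5]='r', prepend. Next row=LF[5]=10
  step 10: row=10, L[10]='b', prepend. Next row=LF[10]=7
  step 11: row=7, L[7]='a', prepend. Next row=LF[7]=4
Reversed output: abracadJ4C$

Answer: abracadJ4C$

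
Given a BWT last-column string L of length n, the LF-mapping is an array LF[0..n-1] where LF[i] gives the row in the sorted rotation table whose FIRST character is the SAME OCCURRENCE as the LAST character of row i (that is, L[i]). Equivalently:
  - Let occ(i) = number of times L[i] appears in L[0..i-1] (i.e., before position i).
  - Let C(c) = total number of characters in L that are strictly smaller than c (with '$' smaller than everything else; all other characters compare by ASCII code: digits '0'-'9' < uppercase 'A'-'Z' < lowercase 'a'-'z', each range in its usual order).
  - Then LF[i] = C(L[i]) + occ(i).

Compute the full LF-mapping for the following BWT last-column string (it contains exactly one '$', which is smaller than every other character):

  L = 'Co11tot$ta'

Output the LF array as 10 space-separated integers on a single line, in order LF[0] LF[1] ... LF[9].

Answer: 3 5 1 2 7 6 8 0 9 4

Derivation:
Char counts: '$':1, '1':2, 'C':1, 'a':1, 'o':2, 't':3
C (first-col start): C('$')=0, C('1')=1, C('C')=3, C('a')=4, C('o')=5, C('t')=7
L[0]='C': occ=0, LF[0]=C('C')+0=3+0=3
L[1]='o': occ=0, LF[1]=C('o')+0=5+0=5
L[2]='1': occ=0, LF[2]=C('1')+0=1+0=1
L[3]='1': occ=1, LF[3]=C('1')+1=1+1=2
L[4]='t': occ=0, LF[4]=C('t')+0=7+0=7
L[5]='o': occ=1, LF[5]=C('o')+1=5+1=6
L[6]='t': occ=1, LF[6]=C('t')+1=7+1=8
L[7]='$': occ=0, LF[7]=C('$')+0=0+0=0
L[8]='t': occ=2, LF[8]=C('t')+2=7+2=9
L[9]='a': occ=0, LF[9]=C('a')+0=4+0=4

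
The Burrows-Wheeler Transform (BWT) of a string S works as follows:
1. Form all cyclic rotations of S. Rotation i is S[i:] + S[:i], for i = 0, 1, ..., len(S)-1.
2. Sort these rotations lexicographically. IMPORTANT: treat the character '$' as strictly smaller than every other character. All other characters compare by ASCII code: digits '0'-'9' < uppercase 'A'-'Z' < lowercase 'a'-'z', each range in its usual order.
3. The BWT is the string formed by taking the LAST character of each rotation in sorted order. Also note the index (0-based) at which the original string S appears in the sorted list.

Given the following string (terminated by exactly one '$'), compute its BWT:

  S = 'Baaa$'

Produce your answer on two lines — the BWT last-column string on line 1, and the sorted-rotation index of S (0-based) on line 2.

Answer: a$aaB
1

Derivation:
All 5 rotations (rotation i = S[i:]+S[:i]):
  rot[0] = Baaa$
  rot[1] = aaa$B
  rot[2] = aa$Ba
  rot[3] = a$Baa
  rot[4] = $Baaa
Sorted (with $ < everything):
  sorted[0] = $Baaa  (last char: 'a')
  sorted[1] = Baaa$  (last char: '$')
  sorted[2] = a$Baa  (last char: 'a')
  sorted[3] = aa$Ba  (last char: 'a')
  sorted[4] = aaa$B  (last char: 'B')
Last column: a$aaB
Original string S is at sorted index 1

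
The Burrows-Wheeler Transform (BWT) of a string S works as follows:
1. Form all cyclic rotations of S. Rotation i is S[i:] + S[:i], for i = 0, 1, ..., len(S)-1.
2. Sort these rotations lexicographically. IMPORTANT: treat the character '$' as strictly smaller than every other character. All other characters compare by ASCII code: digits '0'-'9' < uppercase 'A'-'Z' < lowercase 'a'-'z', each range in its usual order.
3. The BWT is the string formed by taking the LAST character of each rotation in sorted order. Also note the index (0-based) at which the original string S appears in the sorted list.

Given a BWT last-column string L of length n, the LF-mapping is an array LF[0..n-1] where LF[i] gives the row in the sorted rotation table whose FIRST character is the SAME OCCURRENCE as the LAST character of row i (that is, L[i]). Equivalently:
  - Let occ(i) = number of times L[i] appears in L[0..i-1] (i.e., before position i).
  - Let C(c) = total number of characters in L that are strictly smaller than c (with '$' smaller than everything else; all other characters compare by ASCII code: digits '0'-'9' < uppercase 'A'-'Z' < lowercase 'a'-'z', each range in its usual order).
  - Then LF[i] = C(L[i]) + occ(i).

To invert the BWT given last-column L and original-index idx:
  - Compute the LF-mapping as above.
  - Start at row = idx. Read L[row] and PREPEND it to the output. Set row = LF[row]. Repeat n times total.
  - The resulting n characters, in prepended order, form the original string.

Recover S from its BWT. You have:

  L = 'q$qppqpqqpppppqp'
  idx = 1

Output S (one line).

Answer: pppqpppqqpqpqpq$

Derivation:
LF mapping: 10 0 11 1 2 12 3 13 14 4 5 6 7 8 15 9
Walk LF starting at row 1, prepending L[row]:
  step 1: row=1, L[1]='$', prepend. Next row=LF[1]=0
  step 2: row=0, L[0]='q', prepend. Next row=LF[0]=10
  step 3: row=10, L[10]='p', prepend. Next row=LF[10]=5
  step 4: row=5, L[5]='q', prepend. Next row=LF[5]=12
  step 5: row=12, L[12]='p', prepend. Next row=LF[12]=7
  step 6: row=7, L[7]='q', prepend. Next row=LF[7]=13
  step 7: row=13, L[13]='p', prepend. Next row=LF[13]=8
  step 8: row=8, L[8]='q', prepend. Next row=LF[8]=14
  step 9: row=14, L[14]='q', prepend. Next row=LF[14]=15
  step 10: row=15, L[15]='p', prepend. Next row=LF[15]=9
  step 11: row=9, L[9]='p', prepend. Next row=LF[9]=4
  step 12: row=4, L[4]='p', prepend. Next row=LF[4]=2
  step 13: row=2, L[2]='q', prepend. Next row=LF[2]=11
  step 14: row=11, L[11]='p', prepend. Next row=LF[11]=6
  step 15: row=6, L[6]='p', prepend. Next row=LF[6]=3
  step 16: row=3, L[3]='p', prepend. Next row=LF[3]=1
Reversed output: pppqpppqqpqpqpq$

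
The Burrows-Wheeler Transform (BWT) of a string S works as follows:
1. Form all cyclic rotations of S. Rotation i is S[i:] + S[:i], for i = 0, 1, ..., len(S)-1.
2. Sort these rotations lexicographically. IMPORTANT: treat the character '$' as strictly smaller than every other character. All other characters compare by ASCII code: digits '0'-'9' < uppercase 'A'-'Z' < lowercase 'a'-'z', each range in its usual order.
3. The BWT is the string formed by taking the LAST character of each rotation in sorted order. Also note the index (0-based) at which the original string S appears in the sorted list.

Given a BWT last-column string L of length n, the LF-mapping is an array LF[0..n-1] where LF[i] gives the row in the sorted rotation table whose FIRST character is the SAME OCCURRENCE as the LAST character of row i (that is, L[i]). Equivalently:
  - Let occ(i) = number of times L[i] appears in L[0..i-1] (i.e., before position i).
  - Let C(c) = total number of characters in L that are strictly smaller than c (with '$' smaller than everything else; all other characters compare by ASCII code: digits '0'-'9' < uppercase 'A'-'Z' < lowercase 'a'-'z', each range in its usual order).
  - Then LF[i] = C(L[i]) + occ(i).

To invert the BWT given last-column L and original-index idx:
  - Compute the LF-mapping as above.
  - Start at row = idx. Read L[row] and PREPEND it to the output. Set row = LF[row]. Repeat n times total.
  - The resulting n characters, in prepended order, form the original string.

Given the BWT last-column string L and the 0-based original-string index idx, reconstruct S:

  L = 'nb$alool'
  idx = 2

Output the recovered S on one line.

LF mapping: 5 2 0 1 3 6 7 4
Walk LF starting at row 2, prepending L[row]:
  step 1: row=2, L[2]='$', prepend. Next row=LF[2]=0
  step 2: row=0, L[0]='n', prepend. Next row=LF[0]=5
  step 3: row=5, L[5]='o', prepend. Next row=LF[5]=6
  step 4: row=6, L[6]='o', prepend. Next row=LF[6]=7
  step 5: row=7, L[7]='l', prepend. Next row=LF[7]=4
  step 6: row=4, L[4]='l', prepend. Next row=LF[4]=3
  step 7: row=3, L[3]='a', prepend. Next row=LF[3]=1
  step 8: row=1, L[1]='b', prepend. Next row=LF[1]=2
Reversed output: balloon$

Answer: balloon$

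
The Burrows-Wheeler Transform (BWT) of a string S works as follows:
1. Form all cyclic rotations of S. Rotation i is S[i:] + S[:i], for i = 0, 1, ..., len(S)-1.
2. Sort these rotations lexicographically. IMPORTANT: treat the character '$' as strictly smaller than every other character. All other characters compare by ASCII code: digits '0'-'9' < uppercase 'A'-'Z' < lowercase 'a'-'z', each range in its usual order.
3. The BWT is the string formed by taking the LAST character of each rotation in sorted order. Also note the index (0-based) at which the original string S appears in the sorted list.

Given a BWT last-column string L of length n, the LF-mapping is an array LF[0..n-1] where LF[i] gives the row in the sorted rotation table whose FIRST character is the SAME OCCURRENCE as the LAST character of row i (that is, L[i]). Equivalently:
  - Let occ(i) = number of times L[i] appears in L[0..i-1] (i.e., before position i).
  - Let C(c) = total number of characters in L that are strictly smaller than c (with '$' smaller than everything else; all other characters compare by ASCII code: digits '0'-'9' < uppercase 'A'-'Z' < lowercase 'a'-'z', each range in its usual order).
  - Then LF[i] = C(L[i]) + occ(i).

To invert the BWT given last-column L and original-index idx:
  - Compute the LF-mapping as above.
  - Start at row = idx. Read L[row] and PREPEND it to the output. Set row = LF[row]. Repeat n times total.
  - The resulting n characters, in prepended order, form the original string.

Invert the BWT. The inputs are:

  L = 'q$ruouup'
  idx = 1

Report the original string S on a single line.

LF mapping: 3 0 4 5 1 6 7 2
Walk LF starting at row 1, prepending L[row]:
  step 1: row=1, L[1]='$', prepend. Next row=LF[1]=0
  step 2: row=0, L[0]='q', prepend. Next row=LF[0]=3
  step 3: row=3, L[3]='u', prepend. Next row=LF[3]=5
  step 4: row=5, L[5]='u', prepend. Next row=LF[5]=6
  step 5: row=6, L[6]='u', prepend. Next row=LF[6]=7
  step 6: row=7, L[7]='p', prepend. Next row=LF[7]=2
  step 7: row=2, L[2]='r', prepend. Next row=LF[2]=4
  step 8: row=4, L[4]='o', prepend. Next row=LF[4]=1
Reversed output: orpuuuq$

Answer: orpuuuq$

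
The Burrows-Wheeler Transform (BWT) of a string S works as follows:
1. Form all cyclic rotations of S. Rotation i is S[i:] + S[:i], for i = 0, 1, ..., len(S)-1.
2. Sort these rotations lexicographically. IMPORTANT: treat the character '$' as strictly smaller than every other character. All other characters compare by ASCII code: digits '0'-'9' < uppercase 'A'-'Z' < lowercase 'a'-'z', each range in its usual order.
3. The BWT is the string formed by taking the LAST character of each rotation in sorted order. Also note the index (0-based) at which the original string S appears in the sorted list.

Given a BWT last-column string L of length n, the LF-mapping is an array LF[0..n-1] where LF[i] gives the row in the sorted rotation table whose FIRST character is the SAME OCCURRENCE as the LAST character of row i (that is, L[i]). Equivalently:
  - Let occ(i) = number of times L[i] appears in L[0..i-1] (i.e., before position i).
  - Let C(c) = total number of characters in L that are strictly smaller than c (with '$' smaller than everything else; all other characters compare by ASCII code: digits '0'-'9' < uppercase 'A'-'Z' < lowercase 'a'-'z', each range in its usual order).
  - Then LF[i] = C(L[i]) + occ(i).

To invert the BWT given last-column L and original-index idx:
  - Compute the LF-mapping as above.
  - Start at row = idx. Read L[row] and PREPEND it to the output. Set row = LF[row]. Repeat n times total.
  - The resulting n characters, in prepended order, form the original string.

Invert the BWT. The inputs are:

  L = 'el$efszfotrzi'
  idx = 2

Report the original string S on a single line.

LF mapping: 1 6 0 2 3 9 11 4 7 10 8 12 5
Walk LF starting at row 2, prepending L[row]:
  step 1: row=2, L[2]='$', prepend. Next row=LF[2]=0
  step 2: row=0, L[0]='e', prepend. Next row=LF[0]=1
  step 3: row=1, L[1]='l', prepend. Next row=LF[1]=6
  step 4: row=6, L[6]='z', prepend. Next row=LF[6]=11
  step 5: row=11, L[11]='z', prepend. Next row=LF[11]=12
  step 6: row=12, L[12]='i', prepend. Next row=LF[12]=5
  step 7: row=5, L[5]='s', prepend. Next row=LF[5]=9
  step 8: row=9, L[9]='t', prepend. Next row=LF[9]=10
  step 9: row=10, L[10]='r', prepend. Next row=LF[10]=8
  step 10: row=8, L[8]='o', prepend. Next row=LF[8]=7
  step 11: row=7, L[7]='f', prepend. Next row=LF[7]=4
  step 12: row=4, L[4]='f', prepend. Next row=LF[4]=3
  step 13: row=3, L[3]='e', prepend. Next row=LF[3]=2
Reversed output: effortsizzle$

Answer: effortsizzle$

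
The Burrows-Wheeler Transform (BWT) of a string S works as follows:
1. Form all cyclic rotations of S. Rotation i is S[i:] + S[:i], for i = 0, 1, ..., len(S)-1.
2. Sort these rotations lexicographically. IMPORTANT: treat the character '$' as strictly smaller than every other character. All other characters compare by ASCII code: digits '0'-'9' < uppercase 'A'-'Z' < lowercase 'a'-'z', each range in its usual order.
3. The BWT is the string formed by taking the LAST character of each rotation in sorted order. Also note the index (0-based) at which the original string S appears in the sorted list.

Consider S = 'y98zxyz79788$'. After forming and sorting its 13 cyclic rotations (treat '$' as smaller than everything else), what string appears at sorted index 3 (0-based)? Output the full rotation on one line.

Answer: 8$y98zxyz7978

Derivation:
All 13 rotations (rotation i = S[i:]+S[:i]):
  rot[0] = y98zxyz79788$
  rot[1] = 98zxyz79788$y
  rot[2] = 8zxyz79788$y9
  rot[3] = zxyz79788$y98
  rot[4] = xyz79788$y98z
  rot[5] = yz79788$y98zx
  rot[6] = z79788$y98zxy
  rot[7] = 79788$y98zxyz
  rot[8] = 9788$y98zxyz7
  rot[9] = 788$y98zxyz79
  rot[10] = 88$y98zxyz797
  rot[11] = 8$y98zxyz7978
  rot[12] = $y98zxyz79788
Sorted (with $ < everything):
  sorted[0] = $y98zxyz79788
  sorted[1] = 788$y98zxyz79
  sorted[2] = 79788$y98zxyz
  sorted[3] = 8$y98zxyz7978
  sorted[4] = 88$y98zxyz797
  sorted[5] = 8zxyz79788$y9
  sorted[6] = 9788$y98zxyz7
  sorted[7] = 98zxyz79788$y
  sorted[8] = xyz79788$y98z
  sorted[9] = y98zxyz79788$
  sorted[10] = yz79788$y98zx
  sorted[11] = z79788$y98zxy
  sorted[12] = zxyz79788$y98
sorted[3] = 8$y98zxyz7978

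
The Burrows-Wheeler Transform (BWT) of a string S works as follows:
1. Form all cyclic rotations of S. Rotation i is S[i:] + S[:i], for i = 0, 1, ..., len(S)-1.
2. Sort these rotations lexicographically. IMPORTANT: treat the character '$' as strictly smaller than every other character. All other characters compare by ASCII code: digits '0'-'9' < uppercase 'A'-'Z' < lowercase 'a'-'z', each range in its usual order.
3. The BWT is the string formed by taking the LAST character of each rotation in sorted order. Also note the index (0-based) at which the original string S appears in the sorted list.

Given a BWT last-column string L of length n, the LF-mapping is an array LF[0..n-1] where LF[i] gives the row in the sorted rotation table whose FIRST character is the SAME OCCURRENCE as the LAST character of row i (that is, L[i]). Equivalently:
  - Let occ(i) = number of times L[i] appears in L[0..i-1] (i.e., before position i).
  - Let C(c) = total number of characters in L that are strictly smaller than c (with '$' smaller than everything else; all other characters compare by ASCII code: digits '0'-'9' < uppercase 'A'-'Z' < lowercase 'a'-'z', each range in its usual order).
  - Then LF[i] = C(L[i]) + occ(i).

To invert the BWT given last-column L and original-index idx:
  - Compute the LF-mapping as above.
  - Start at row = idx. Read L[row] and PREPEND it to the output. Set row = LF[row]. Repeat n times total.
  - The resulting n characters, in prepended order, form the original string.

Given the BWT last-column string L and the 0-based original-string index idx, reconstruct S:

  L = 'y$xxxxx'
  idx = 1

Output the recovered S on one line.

Answer: xxxxxy$

Derivation:
LF mapping: 6 0 1 2 3 4 5
Walk LF starting at row 1, prepending L[row]:
  step 1: row=1, L[1]='$', prepend. Next row=LF[1]=0
  step 2: row=0, L[0]='y', prepend. Next row=LF[0]=6
  step 3: row=6, L[6]='x', prepend. Next row=LF[6]=5
  step 4: row=5, L[5]='x', prepend. Next row=LF[5]=4
  step 5: row=4, L[4]='x', prepend. Next row=LF[4]=3
  step 6: row=3, L[3]='x', prepend. Next row=LF[3]=2
  step 7: row=2, L[2]='x', prepend. Next row=LF[2]=1
Reversed output: xxxxxy$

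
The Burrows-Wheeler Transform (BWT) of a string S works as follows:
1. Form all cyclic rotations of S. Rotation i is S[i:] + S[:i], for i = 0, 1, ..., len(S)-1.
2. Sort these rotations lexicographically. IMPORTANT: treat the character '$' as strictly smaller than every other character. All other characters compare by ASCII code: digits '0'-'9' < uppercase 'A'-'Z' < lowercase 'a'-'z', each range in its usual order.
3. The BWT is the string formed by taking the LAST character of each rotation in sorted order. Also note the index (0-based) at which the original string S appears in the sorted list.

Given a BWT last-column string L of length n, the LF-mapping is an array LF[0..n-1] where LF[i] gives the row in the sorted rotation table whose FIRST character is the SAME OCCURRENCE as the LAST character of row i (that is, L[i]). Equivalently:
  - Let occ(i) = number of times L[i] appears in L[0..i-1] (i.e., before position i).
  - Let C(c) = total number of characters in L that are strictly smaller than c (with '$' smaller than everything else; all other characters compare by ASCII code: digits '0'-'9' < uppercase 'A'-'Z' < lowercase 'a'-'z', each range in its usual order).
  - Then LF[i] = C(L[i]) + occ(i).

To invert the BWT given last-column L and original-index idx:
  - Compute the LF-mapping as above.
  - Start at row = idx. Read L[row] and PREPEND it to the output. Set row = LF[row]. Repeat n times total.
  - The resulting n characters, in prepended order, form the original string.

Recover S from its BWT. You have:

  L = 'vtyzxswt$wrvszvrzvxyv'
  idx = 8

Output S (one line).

LF mapping: 7 5 16 18 14 3 12 6 0 13 1 8 4 19 9 2 20 10 15 17 11
Walk LF starting at row 8, prepending L[row]:
  step 1: row=8, L[8]='$', prepend. Next row=LF[8]=0
  step 2: row=0, L[0]='v', prepend. Next row=LF[0]=7
  step 3: row=7, L[7]='t', prepend. Next row=LF[7]=6
  step 4: row=6, L[6]='w', prepend. Next row=LF[6]=12
  step 5: row=12, L[12]='s', prepend. Next row=LF[12]=4
  step 6: row=4, L[4]='x', prepend. Next row=LF[4]=14
  step 7: row=14, L[14]='v', prepend. Next row=LF[14]=9
  step 8: row=9, L[9]='w', prepend. Next row=LF[9]=13
  step 9: row=13, L[13]='z', prepend. Next row=LF[13]=19
  step 10: row=19, L[19]='y', prepend. Next row=LF[19]=17
  step 11: row=17, L[17]='v', prepend. Next row=LF[17]=10
  step 12: row=10, L[10]='r', prepend. Next row=LF[10]=1
  step 13: row=1, L[1]='t', prepend. Next row=LF[1]=5
  step 14: row=5, L[5]='s', prepend. Next row=LF[5]=3
  step 15: row=3, L[3]='z', prepend. Next row=LF[3]=18
  step 16: row=18, L[18]='x', prepend. Next row=LF[18]=15
  step 17: row=15, L[15]='r', prepend. Next row=LF[15]=2
  step 18: row=2, L[2]='y', prepend. Next row=LF[2]=16
  step 19: row=16, L[16]='z', prepend. Next row=LF[16]=20
  step 20: row=20, L[20]='v', prepend. Next row=LF[20]=11
  step 21: row=11, L[11]='v', prepend. Next row=LF[11]=8
Reversed output: vvzyrxzstrvyzwvxswtv$

Answer: vvzyrxzstrvyzwvxswtv$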